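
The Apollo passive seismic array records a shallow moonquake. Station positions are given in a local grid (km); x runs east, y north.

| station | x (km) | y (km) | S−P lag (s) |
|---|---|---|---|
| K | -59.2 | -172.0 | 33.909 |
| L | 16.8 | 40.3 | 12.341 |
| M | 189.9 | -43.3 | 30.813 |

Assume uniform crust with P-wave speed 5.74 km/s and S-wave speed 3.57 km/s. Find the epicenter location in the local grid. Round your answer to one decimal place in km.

Distance from S−P lag: d = Δt · v_P v_S / (v_P − v_S) = Δt · (5.74·3.57)/(5.74−3.57) ≈ 9.4432·Δt.
So d_K = 320.21, d_L = 116.54, d_M = 290.97 km.
Circle about each station: (x + 59.2)² + (y + 172.0)² = 320.21²; (x − 16.8)² + (y − 40.3)² = 116.54²; (x − 189.9)² + (y + 43.3)² = 290.97².
Subtracting pairs of circle equations eliminates x²+y² and gives linear equations (the radical axes):
152.0 x + 424.6 y = 57770.56
498.2 x + 257.4 y = 22719.16
Solving the 2×2 system: x ≈ -30.3, y ≈ 146.9 km.

(-30.3, 146.9)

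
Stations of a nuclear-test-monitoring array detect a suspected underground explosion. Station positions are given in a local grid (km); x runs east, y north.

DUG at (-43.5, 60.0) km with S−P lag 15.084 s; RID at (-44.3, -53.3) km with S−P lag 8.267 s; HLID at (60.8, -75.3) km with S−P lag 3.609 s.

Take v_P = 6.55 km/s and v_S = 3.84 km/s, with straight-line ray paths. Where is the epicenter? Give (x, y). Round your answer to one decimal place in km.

x ≈ 32.3 km, y ≈ -57.7 km

Distance from S−P lag: d = Δt · v_P v_S / (v_P − v_S) = Δt · (6.55·3.84)/(6.55−3.84) ≈ 9.2812·Δt.
So d_DUG = 140.00, d_RID = 76.73, d_HLID = 33.50 km.
Circle about each station: (x + 43.5)² + (y − 60.0)² = 140.00²; (x + 44.3)² + (y + 53.3)² = 76.73²; (x − 60.8)² + (y + 75.3)² = 33.50².
Subtracting the DUG equation from the RID and HLID equations removes the quadratic terms:
-1.6 x − 226.6 y = 13023.64
208.6 x − 270.6 y = 22352.23
Solving the 2×2 system: x ≈ 32.3, y ≈ -57.7 km.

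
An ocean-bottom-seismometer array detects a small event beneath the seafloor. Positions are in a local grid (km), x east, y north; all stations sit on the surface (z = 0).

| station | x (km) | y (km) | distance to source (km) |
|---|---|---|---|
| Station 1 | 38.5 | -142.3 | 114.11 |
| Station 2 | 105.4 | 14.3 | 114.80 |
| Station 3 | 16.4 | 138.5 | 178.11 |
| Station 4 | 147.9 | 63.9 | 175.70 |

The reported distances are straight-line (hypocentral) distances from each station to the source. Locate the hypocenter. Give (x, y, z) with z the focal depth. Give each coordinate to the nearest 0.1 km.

(7.1, -36.8, 30.1)

Each station gives a sphere (x−x_i)² + (y−y_i)² + z² = d_i² (stations at z=0).
Subtracting the Station 1 sphere from Station 2 and Station 3: z² cancels, leaving linear equations in x and y:
133.8 x + 313.2 y = -10575.84
-44.2 x + 561.6 y = -20982.41
Solving: x ≈ 7.106, y ≈ -36.803 km (keep extra digits for the depth step; rounded: 7.1, -36.8).
Then from the Station 1 sphere: z² = 114.11² − (x − 38.5)² − (y + 142.3)² with x = 7.106, y = -36.803, so z ≈ 30.098 ≈ 30.1 km.
Check against Station 4 (with the unrounded solution): distance 175.70 ≈ 175.70 km. ✓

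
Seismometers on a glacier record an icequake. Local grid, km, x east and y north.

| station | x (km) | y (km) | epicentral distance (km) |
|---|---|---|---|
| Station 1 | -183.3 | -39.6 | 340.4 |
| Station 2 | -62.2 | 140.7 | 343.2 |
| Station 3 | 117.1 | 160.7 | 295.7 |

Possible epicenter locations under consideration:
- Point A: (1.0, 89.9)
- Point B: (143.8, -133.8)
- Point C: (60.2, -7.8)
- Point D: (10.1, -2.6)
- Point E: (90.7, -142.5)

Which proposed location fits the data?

Point B

For each candidate, compare |candidate − station| to the reported distance:
Point A: residuals Station 1 115.2, Station 2 262.1, Station 3 159.7 → max 262.1 km
Point B: residuals Station 1 0.0, Station 2 0.0, Station 3 0.0 → max 0.0 km
Point C: residuals Station 1 94.8, Station 2 150.8, Station 3 117.9 → max 150.8 km
Point D: residuals Station 1 143.5, Station 2 182.7, Station 3 100.5 → max 182.7 km
Point E: residuals Station 1 47.7, Station 2 21.4, Station 3 8.6 → max 47.7 km
Only Point B has all residuals ≈ 0.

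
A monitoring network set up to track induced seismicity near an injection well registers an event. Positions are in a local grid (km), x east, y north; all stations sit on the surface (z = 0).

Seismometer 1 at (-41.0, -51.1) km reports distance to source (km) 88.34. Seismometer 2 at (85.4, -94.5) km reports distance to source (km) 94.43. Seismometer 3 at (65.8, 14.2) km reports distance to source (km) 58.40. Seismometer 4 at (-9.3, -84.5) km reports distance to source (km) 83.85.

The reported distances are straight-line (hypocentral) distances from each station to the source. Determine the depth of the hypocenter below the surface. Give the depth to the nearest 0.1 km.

Each station gives a sphere (x−x_i)² + (y−y_i)² + z² = d_i² (stations at z=0).
Subtracting the Seismometer 1 sphere from Seismometer 2 and Seismometer 3: z² cancels, leaving linear equations in x and y:
252.8 x − 86.8 y = 10818.13
213.6 x + 130.6 y = 4632.47
Solving: x ≈ 35.203, y ≈ -22.105 km (keep extra digits for the depth step; rounded: 35.2, -22.1).
Then from the Seismometer 1 sphere: z² = 88.34² − (x + 41.0)² − (y + 51.1)² with x = 35.203, y = -22.105, so z ≈ 34.005 ≈ 34.0 km.
Check against Seismometer 4 (with the unrounded solution): distance 83.84 ≈ 83.85 km. ✓

z ≈ 34.0 km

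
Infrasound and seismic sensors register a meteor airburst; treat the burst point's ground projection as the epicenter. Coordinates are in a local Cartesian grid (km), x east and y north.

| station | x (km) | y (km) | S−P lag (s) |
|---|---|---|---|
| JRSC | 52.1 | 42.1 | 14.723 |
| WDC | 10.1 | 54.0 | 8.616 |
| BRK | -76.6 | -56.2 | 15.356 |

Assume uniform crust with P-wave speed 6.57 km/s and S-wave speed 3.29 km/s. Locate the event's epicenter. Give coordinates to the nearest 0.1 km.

Distance from S−P lag: d = Δt · v_P v_S / (v_P − v_S) = Δt · (6.57·3.29)/(6.57−3.29) ≈ 6.5900·Δt.
So d_JRSC = 97.03, d_WDC = 56.78, d_BRK = 101.20 km.
Circle about each station: (x − 52.1)² + (y − 42.1)² = 97.03²; (x − 10.1)² + (y − 54.0)² = 56.78²; (x + 76.6)² + (y + 56.2)² = 101.20².
Subtracting the JRSC equation from the WDC and BRK equations removes the quadratic terms:
-84.0 x + 23.8 y = 4722.04
-257.4 x − 196.6 y = 3712.56
Solving the 2×2 system: x ≈ -44.9, y ≈ 39.9 km.

-44.9 km east, 39.9 km north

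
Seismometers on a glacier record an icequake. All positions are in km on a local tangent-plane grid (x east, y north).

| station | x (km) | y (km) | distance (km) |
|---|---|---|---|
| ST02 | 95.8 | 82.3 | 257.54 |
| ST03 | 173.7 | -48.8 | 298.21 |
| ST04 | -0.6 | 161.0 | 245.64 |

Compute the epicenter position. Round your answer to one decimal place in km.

(-124.5, -51.1)

Circle about each station: (x − 95.8)² + (y − 82.3)² = 257.54²; (x − 173.7)² + (y + 48.8)² = 298.21²; (x + 0.6)² + (y − 161.0)² = 245.64².
Subtracting the ST02 equation from the ST03 and ST04 equations removes the quadratic terms:
155.8 x − 262.2 y = -6000.15
-192.8 x + 157.4 y = 15958.27
Solving the 2×2 system: x ≈ -124.5, y ≈ -51.1 km.
Check against ST02 (with the unrounded x, y): √((x − 95.8)²+(y − 82.3)²) = 257.50 ≈ 257.54 km. ✓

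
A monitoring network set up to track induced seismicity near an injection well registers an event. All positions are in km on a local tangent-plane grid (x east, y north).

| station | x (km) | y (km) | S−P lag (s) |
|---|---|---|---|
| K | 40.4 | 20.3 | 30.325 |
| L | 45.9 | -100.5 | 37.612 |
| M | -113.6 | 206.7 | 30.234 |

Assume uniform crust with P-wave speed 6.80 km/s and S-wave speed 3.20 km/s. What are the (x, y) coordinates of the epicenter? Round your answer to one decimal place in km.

x ≈ -142.8 km, y ≈ 26.3 km

Distance from S−P lag: d = Δt · v_P v_S / (v_P − v_S) = Δt · (6.80·3.20)/(6.80−3.20) ≈ 6.0444·Δt.
So d_K = 183.30, d_L = 227.34, d_M = 182.75 km.
Circle about each station: (x − 40.4)² + (y − 20.3)² = 183.30²; (x − 45.9)² + (y + 100.5)² = 227.34²; (x + 113.6)² + (y − 206.7)² = 182.75².
Subtracting the K equation from the L and M equations removes the quadratic terms:
11.0 x − 241.6 y = -7921.78
-308.0 x + 372.8 y = 53786.93
Solving the 2×2 system: x ≈ -142.8, y ≈ 26.3 km.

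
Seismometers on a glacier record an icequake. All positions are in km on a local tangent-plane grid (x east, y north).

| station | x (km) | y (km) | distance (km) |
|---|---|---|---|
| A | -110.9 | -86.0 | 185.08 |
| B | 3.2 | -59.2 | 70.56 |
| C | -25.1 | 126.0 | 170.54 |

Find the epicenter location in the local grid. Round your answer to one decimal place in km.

Circle about each station: (x + 110.9)² + (y + 86.0)² = 185.08²; (x − 3.2)² + (y + 59.2)² = 70.56²; (x + 25.1)² + (y − 126.0)² = 170.54².
Subtracting the A equation from the B and C equations removes the quadratic terms:
228.2 x + 53.6 y = 13095.96
171.6 x + 424.0 y = 1981.91
Solving the 2×2 system: x ≈ 62.2, y ≈ -20.5 km.

62.2 km east, -20.5 km north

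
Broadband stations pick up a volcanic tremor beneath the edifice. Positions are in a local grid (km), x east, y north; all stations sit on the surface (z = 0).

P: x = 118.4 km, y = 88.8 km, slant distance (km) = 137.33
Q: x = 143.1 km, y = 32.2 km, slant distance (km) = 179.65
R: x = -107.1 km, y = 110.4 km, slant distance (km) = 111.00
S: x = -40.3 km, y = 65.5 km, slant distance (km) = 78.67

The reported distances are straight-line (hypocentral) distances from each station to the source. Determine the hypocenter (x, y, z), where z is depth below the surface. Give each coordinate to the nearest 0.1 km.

(-7.0, 118.9, 47.2)

Each station gives a sphere (x−x_i)² + (y−y_i)² + z² = d_i² (stations at z=0).
Subtracting the P sphere from Q and R: z² cancels, leaving linear equations in x and y:
49.4 x − 113.2 y = -13804.14
-451.0 x + 43.2 y = 8293.10
Solving: x ≈ -7.000, y ≈ 118.890 km (keep extra digits for the depth step; rounded: -7.0, 118.9).
Then from the P sphere: z² = 137.33² − (x − 118.4)² − (y − 88.8)² with x = -7.000, y = 118.890, so z ≈ 47.212 ≈ 47.2 km.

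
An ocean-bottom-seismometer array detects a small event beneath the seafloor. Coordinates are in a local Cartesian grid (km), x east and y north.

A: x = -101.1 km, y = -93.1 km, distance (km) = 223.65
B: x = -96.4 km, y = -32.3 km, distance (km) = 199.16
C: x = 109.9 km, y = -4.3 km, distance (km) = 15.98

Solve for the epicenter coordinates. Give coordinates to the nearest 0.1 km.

Circle about each station: (x + 101.1)² + (y + 93.1)² = 223.65²; (x + 96.4)² + (y + 32.3)² = 199.16²; (x − 109.9)² + (y + 4.3)² = 15.98².
Subtracting pairs of circle equations eliminates x²+y² and gives linear equations (the radical axes):
9.4 x + 121.6 y = 1802.05
422.0 x + 177.6 y = 42971.64
Solving the 2×2 system: x ≈ 98.8, y ≈ 7.2 km.
Check against A (with the unrounded x, y): √((x + 101.1)²+(y + 93.1)²) = 223.65 ≈ 223.65 km. ✓

98.8 km east, 7.2 km north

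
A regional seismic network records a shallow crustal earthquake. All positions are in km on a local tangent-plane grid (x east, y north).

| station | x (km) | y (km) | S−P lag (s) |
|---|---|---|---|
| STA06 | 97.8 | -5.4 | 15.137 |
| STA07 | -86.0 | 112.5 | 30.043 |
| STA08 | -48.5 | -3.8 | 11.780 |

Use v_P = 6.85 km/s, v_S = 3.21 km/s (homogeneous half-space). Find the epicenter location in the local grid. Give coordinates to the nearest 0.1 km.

Distance from S−P lag: d = Δt · v_P v_S / (v_P − v_S) = Δt · (6.85·3.21)/(6.85−3.21) ≈ 6.0408·Δt.
So d_STA06 = 91.44, d_STA07 = 181.48, d_STA08 = 71.16 km.
Circle about each station: (x − 97.8)² + (y + 5.4)² = 91.44²; (x + 86.0)² + (y − 112.5)² = 181.48²; (x + 48.5)² + (y + 3.8)² = 71.16².
Subtracting the STA06 equation from the STA07 and STA08 equations removes the quadratic terms:
-367.6 x + 235.8 y = -14115.47
-292.6 x + 3.2 y = -3929.78
Solving the 2×2 system: x ≈ 13.0, y ≈ -39.6 km.

x ≈ 13.0 km, y ≈ -39.6 km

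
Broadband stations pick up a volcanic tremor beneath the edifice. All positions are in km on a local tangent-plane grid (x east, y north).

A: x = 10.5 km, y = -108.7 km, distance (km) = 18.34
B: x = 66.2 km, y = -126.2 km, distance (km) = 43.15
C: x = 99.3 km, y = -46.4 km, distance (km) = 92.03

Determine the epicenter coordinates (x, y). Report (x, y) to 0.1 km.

x ≈ 28.5 km, y ≈ -105.2 km

Circle about each station: (x − 10.5)² + (y + 108.7)² = 18.34²; (x − 66.2)² + (y + 126.2)² = 43.15²; (x − 99.3)² + (y + 46.4)² = 92.03².
Subtracting the A equation from the B and C equations removes the quadratic terms:
111.4 x − 35.0 y = 6857.37
177.6 x + 124.6 y = -8045.66
Solving the 2×2 system: x ≈ 28.5, y ≈ -105.2 km.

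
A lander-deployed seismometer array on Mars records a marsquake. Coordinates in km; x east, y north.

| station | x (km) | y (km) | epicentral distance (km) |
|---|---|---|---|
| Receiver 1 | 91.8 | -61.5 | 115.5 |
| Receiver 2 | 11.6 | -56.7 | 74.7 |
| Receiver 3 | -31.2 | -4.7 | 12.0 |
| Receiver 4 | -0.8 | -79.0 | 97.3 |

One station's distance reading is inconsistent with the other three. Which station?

Receiver 3

Solve using three stations at a time. Using Receiver 1, Receiver 2, Receiver 4 (subtract circle equations pairwise → linear system) gives (x, y) ≈ (7.9, 17.9).
Distances from that point to each station vs reported:
  Receiver 1: calculated 115.5 vs reported 115.5 → residual 0.0 km
  Receiver 2: calculated 74.7 vs reported 74.7 → residual 0.0 km
  Receiver 3: calculated 45.2 vs reported 12.0 → residual 33.2 km
  Receiver 4: calculated 97.3 vs reported 97.3 → residual 0.0 km
Receiver 1, Receiver 2, Receiver 4 are mutually consistent (residuals ≈ 0); Receiver 3 is off by 33.2 km.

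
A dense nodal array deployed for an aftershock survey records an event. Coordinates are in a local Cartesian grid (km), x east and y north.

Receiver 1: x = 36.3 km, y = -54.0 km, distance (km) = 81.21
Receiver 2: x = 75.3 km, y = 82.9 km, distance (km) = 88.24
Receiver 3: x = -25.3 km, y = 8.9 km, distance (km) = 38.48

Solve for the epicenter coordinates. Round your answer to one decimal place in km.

10.5 km east, 23.0 km north

Circle about each station: (x − 36.3)² + (y + 54.0)² = 81.21²; (x − 75.3)² + (y − 82.9)² = 88.24²; (x + 25.3)² + (y − 8.9)² = 38.48².
Subtracting pairs of circle equations eliminates x²+y² and gives linear equations (the radical axes):
78.0 x + 273.8 y = 7117.58
-123.2 x + 125.8 y = 1599.96
Solving the 2×2 system: x ≈ 10.5, y ≈ 23.0 km.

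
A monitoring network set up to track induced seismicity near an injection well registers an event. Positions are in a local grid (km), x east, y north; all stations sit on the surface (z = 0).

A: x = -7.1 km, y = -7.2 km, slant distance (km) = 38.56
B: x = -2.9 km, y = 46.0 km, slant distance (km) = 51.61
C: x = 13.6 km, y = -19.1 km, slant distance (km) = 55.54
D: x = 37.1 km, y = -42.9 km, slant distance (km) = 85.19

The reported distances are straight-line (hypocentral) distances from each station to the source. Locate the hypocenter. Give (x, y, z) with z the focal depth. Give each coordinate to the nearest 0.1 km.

x ≈ -22.2 km, y ≈ 9.7 km, depth ≈ 31.2 km

Each station gives a sphere (x−x_i)² + (y−y_i)² + z² = d_i² (stations at z=0).
Subtracting the A sphere from B and C: z² cancels, leaving linear equations in x and y:
8.4 x + 106.4 y = 845.44
41.4 x − 23.8 y = -1150.30
Solving: x ≈ -22.209, y ≈ 9.699 km (keep extra digits for the depth step; rounded: -22.2, 9.7).
Then from the A sphere: z² = 38.56² − (x + 7.1)² − (y + 7.2)² with x = -22.209, y = 9.699, so z ≈ 31.193 ≈ 31.2 km.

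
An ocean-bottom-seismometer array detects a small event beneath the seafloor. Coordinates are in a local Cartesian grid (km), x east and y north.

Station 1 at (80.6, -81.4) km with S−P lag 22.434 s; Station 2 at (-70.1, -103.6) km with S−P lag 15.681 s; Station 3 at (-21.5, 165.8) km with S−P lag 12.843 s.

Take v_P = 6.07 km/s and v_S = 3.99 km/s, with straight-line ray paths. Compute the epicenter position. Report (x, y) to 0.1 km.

Distance from S−P lag: d = Δt · v_P v_S / (v_P − v_S) = Δt · (6.07·3.99)/(6.07−3.99) ≈ 11.6439·Δt.
So d_Station 1 = 261.22, d_Station 2 = 182.59, d_Station 3 = 149.54 km.
Circle about each station: (x − 80.6)² + (y + 81.4)² = 261.22²; (x + 70.1)² + (y + 103.6)² = 182.59²; (x + 21.5)² + (y − 165.8)² = 149.54².
Subtracting the Station 1 equation from the Station 2 and Station 3 equations removes the quadratic terms:
-301.4 x − 44.4 y = 37421.43
-204.2 x + 494.4 y = 60703.25
Solving the 2×2 system: x ≈ -134.1, y ≈ 67.4 km.
Check against Station 1 (with the unrounded x, y): √((x − 80.6)²+(y + 81.4)²) = 261.21 ≈ 261.22 km. ✓

x ≈ -134.1 km, y ≈ 67.4 km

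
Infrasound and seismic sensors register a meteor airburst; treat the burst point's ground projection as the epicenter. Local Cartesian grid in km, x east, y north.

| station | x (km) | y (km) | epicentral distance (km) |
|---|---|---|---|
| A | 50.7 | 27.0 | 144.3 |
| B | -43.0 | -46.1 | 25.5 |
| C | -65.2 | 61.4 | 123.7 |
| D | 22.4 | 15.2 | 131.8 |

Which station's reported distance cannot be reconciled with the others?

D

Solve using three stations at a time. Using A, B, C (subtract circle equations pairwise → linear system) gives (x, y) ≈ (-62.7, -62.3).
Distances from that point to each station vs reported:
  A: calculated 144.3 vs reported 144.3 → residual 0.0 km
  B: calculated 25.5 vs reported 25.5 → residual 0.0 km
  C: calculated 123.7 vs reported 123.7 → residual 0.0 km
  D: calculated 115.1 vs reported 131.8 → residual 16.7 km
A, B, C are mutually consistent (residuals ≈ 0); D is off by 16.7 km.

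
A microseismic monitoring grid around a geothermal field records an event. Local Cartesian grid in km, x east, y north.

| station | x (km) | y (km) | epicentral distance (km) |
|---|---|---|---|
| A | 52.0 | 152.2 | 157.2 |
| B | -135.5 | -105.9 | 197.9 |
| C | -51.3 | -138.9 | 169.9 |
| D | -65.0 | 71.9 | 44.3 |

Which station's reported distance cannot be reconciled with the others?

Solve using three stations at a time. Using A, C, D (subtract circle equations pairwise → linear system) gives (x, y) ≈ (-48.1, 31.0).
Distances from that point to each station vs reported:
  A: calculated 157.2 vs reported 157.2 → residual 0.0 km
  B: calculated 162.4 vs reported 197.9 → residual 35.5 km
  C: calculated 169.9 vs reported 169.9 → residual 0.0 km
  D: calculated 44.3 vs reported 44.3 → residual 0.0 km
A, C, D are mutually consistent (residuals ≈ 0); B is off by 35.5 km.

B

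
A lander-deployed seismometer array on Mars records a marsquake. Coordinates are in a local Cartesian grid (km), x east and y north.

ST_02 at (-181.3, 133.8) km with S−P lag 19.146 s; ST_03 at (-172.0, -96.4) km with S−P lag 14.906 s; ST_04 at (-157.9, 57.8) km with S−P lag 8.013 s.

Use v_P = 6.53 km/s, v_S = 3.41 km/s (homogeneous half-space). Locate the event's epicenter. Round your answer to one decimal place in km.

Distance from S−P lag: d = Δt · v_P v_S / (v_P − v_S) = Δt · (6.53·3.41)/(6.53−3.41) ≈ 7.1370·Δt.
So d_ST_02 = 136.64, d_ST_03 = 106.38, d_ST_04 = 57.19 km.
Circle about each station: (x + 181.3)² + (y − 133.8)² = 136.64²; (x + 172.0)² + (y + 96.4)² = 106.38²; (x + 157.9)² + (y − 57.8)² = 57.19².
Subtracting the ST_02 equation from the ST_03 and ST_04 equations removes the quadratic terms:
18.6 x − 460.4 y = -4541.38
46.8 x − 152.0 y = -7099.09
Solving the 2×2 system: x ≈ -137.7, y ≈ 4.3 km.
Check against ST_02 (with the unrounded x, y): √((x + 181.3)²+(y − 133.8)²) = 136.63 ≈ 136.64 km. ✓

(-137.7, 4.3)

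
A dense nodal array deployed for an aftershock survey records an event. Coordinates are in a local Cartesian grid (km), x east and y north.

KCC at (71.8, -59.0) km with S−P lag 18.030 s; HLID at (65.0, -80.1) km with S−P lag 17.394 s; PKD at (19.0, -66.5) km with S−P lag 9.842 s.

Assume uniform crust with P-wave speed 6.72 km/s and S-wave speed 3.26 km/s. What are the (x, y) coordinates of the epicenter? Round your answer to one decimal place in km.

Distance from S−P lag: d = Δt · v_P v_S / (v_P − v_S) = Δt · (6.72·3.26)/(6.72−3.26) ≈ 6.3316·Δt.
So d_KCC = 114.16, d_HLID = 110.13, d_PKD = 62.32 km.
Circle about each station: (x − 71.8)² + (y + 59.0)² = 114.16²; (x − 65.0)² + (y + 80.1)² = 110.13²; (x − 19.0)² + (y + 66.5)² = 62.32².
Subtracting the KCC equation from the HLID and PKD equations removes the quadratic terms:
-13.6 x − 42.2 y = 2908.66
-105.6 x − 15.0 y = 5295.73
Solving the 2×2 system: x ≈ -42.3, y ≈ -55.3 km.
Check against KCC (with the unrounded x, y): √((x − 71.8)²+(y + 59.0)²) = 114.15 ≈ 114.16 km. ✓

(-42.3, -55.3)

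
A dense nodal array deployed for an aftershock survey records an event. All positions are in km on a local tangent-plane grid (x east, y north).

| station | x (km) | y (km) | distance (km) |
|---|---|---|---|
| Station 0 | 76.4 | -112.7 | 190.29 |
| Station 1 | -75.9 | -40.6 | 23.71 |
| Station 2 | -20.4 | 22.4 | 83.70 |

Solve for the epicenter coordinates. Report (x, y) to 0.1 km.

-91.1 km east, -22.4 km north

Circle about each station: (x − 76.4)² + (y + 112.7)² = 190.29²; (x + 75.9)² + (y + 40.6)² = 23.71²; (x + 20.4)² + (y − 22.4)² = 83.70².
Subtracting the Station 0 equation from the Station 1 and Station 2 equations removes the quadratic terms:
-304.6 x + 144.2 y = 24519.04
-193.6 x + 270.2 y = 11584.26
Solving the 2×2 system: x ≈ -91.1, y ≈ -22.4 km.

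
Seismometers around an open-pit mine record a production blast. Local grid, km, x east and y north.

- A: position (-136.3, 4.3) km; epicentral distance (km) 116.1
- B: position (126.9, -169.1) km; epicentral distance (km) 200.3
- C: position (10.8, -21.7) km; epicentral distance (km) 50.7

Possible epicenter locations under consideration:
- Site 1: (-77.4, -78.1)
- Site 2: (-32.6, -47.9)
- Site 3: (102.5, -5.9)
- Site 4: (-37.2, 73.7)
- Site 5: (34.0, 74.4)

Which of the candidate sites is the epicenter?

For each candidate, compare |candidate − station| to the reported distance:
Site 1: residuals A 14.8, B 23.4, C 54.0 → max 54.0 km
Site 2: residuals A 0.0, B 0.0, C 0.0 → max 0.0 km
Site 3: residuals A 122.9, B 35.3, C 42.4 → max 122.9 km
Site 4: residuals A 4.9, B 92.8, C 56.1 → max 92.8 km
Site 5: residuals A 68.1, B 60.3, C 48.2 → max 68.1 km
Only Site 2 has all residuals ≈ 0.

Site 2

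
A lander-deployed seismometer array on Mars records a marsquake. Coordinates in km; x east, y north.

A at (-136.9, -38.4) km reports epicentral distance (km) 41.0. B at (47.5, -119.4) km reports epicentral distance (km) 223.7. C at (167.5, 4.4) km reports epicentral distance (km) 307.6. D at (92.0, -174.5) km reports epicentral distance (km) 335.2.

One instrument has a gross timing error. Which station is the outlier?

D

Solve using three stations at a time. Using A, B, C (subtract circle equations pairwise → linear system) gives (x, y) ≈ (-140.1, 2.5).
Distances from that point to each station vs reported:
  A: calculated 41.0 vs reported 41.0 → residual 0.0 km
  B: calculated 223.7 vs reported 223.7 → residual 0.0 km
  C: calculated 307.6 vs reported 307.6 → residual 0.0 km
  D: calculated 291.9 vs reported 335.2 → residual 43.3 km
A, B, C are mutually consistent (residuals ≈ 0); D is off by 43.3 km.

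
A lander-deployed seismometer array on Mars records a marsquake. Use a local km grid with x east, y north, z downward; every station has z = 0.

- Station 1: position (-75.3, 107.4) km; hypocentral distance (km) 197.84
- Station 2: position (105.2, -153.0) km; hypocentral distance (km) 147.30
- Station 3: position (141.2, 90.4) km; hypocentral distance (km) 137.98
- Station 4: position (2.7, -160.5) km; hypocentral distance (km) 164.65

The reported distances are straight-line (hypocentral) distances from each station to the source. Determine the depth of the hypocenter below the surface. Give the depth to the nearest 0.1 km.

depth ≈ 47.4 km

Each station gives a sphere (x−x_i)² + (y−y_i)² + z² = d_i² (stations at z=0).
Subtracting the Station 1 sphere from Station 2 and Station 3: z² cancels, leaving linear equations in x and y:
361.0 x − 520.8 y = 34714.57
433.0 x − 34.0 y = 31006.94
Solving: x ≈ 70.196, y ≈ -17.999 km (keep extra digits for the depth step; rounded: 70.2, -18.0).
Then from the Station 1 sphere: z² = 197.84² − (x + 75.3)² − (y − 107.4)² with x = 70.196, y = -17.999, so z ≈ 47.399 ≈ 47.4 km.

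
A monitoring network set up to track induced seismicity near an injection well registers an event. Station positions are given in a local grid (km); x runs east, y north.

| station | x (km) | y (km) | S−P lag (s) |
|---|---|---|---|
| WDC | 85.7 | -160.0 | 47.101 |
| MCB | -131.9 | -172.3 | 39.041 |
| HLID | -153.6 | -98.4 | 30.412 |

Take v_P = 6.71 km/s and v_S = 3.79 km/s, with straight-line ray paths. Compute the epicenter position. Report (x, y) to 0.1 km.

Distance from S−P lag: d = Δt · v_P v_S / (v_P − v_S) = Δt · (6.71·3.79)/(6.71−3.79) ≈ 8.7092·Δt.
So d_WDC = 410.21, d_MCB = 340.02, d_HLID = 264.86 km.
Circle about each station: (x − 85.7)² + (y + 160.0)² = 410.21²; (x + 131.9)² + (y + 172.3)² = 340.02²; (x + 153.6)² + (y + 98.4)² = 264.86².
Subtracting the WDC equation from the MCB and HLID equations removes the quadratic terms:
-435.2 x − 24.6 y = 66799.05
-478.6 x + 123.2 y = 98452.45
Solving the 2×2 system: x ≈ -162.9, y ≈ 166.3 km.

(-162.9, 166.3)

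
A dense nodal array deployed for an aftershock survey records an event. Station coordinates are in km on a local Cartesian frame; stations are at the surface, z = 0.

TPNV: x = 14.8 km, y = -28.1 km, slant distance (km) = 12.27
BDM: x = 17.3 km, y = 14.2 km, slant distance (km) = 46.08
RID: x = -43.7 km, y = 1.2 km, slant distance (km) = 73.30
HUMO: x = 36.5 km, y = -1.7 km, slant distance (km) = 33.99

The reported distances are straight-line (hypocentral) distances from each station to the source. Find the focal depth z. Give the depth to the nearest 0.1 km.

Each station gives a sphere (x−x_i)² + (y−y_i)² + z² = d_i² (stations at z=0).
Subtracting the TPNV sphere from BDM and RID: z² cancels, leaving linear equations in x and y:
5.0 x + 84.6 y = -2480.53
-117.0 x + 58.6 y = -4319.86
Solving: x ≈ 21.597, y ≈ -30.597 km (keep extra digits for the depth step; rounded: 21.6, -30.6).
Then from the TPNV sphere: z² = 12.27² − (x − 14.8)² − (y + 28.1)² with x = 21.597, y = -30.597, so z ≈ 9.905 ≈ 9.9 km.
Check against HUMO (with the unrounded solution): distance 33.99 ≈ 33.99 km. ✓

depth ≈ 9.9 km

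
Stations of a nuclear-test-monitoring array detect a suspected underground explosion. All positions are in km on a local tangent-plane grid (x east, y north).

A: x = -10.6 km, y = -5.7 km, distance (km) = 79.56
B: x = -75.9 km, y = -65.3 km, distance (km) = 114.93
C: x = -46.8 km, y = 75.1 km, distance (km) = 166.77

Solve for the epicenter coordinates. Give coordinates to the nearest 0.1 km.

(39.0, -67.9)

Circle about each station: (x + 10.6)² + (y + 5.7)² = 79.56²; (x + 75.9)² + (y + 65.3)² = 114.93²; (x + 46.8)² + (y − 75.1)² = 166.77².
Subtracting the A equation from the B and C equations removes the quadratic terms:
-130.6 x − 119.2 y = 3000.94
-72.4 x + 161.6 y = -13797.04
Solving the 2×2 system: x ≈ 39.0, y ≈ -67.9 km.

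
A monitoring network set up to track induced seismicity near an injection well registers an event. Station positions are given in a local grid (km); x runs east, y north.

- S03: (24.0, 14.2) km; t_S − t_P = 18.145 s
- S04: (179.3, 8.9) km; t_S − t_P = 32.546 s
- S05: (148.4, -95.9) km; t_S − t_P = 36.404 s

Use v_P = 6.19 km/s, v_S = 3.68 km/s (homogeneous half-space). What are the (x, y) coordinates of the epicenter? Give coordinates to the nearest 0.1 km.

(-87.7, 135.2)

Distance from S−P lag: d = Δt · v_P v_S / (v_P − v_S) = Δt · (6.19·3.68)/(6.19−3.68) ≈ 9.0754·Δt.
So d_S03 = 164.67, d_S04 = 295.37, d_S05 = 330.38 km.
Circle about each station: (x − 24.0)² + (y − 14.2)² = 164.67²; (x − 179.3)² + (y − 8.9)² = 295.37²; (x − 148.4)² + (y + 95.9)² = 330.38².
Subtracting the S03 equation from the S04 and S05 equations removes the quadratic terms:
310.6 x − 10.6 y = -28677.17
248.8 x − 220.2 y = -51593.01
Solving the 2×2 system: x ≈ -87.7, y ≈ 135.2 km.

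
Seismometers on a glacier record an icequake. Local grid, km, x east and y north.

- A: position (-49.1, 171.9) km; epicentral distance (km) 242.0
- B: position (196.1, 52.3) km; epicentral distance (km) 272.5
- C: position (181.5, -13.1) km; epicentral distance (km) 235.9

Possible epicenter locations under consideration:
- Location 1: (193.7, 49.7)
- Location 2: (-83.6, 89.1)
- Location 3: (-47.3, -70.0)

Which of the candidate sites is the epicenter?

Location 3

For each candidate, compare |candidate − station| to the reported distance:
Location 1: residuals A 29.8, B 269.0, C 171.9 → max 269.0 km
Location 2: residuals A 152.3, B 9.6, C 48.2 → max 152.3 km
Location 3: residuals A 0.1, B 0.1, C 0.1 → max 0.1 km
Only Location 3 has all residuals ≈ 0.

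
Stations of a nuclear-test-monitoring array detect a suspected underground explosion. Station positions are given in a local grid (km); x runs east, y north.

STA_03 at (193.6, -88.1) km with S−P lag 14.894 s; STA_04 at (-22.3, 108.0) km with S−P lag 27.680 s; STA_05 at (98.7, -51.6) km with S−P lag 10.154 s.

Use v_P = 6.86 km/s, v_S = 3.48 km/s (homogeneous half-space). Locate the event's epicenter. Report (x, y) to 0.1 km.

Distance from S−P lag: d = Δt · v_P v_S / (v_P − v_S) = Δt · (6.86·3.48)/(6.86−3.48) ≈ 7.0630·Δt.
So d_STA_03 = 105.20, d_STA_04 = 195.50, d_STA_05 = 71.72 km.
Circle about each station: (x − 193.6)² + (y + 88.1)² = 105.20²; (x + 22.3)² + (y − 108.0)² = 195.50²; (x − 98.7)² + (y + 51.6)² = 71.72².
Subtracting pairs of circle equations eliminates x²+y² and gives linear equations (the radical axes):
-431.8 x + 392.2 y = -60234.49
-189.8 x + 73.0 y = -26915.04
Solving the 2×2 system: x ≈ 143.5, y ≈ 4.4 km.

x ≈ 143.5 km, y ≈ 4.4 km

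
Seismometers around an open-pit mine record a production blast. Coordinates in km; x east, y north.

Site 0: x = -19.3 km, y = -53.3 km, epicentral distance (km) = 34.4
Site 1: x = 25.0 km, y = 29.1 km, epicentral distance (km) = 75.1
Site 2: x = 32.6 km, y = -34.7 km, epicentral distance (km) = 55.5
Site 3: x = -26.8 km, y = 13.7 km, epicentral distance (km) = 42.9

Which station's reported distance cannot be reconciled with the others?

Site 0

Solve using three stations at a time. Using Site 1, Site 2, Site 3 (subtract circle equations pairwise → linear system) gives (x, y) ≈ (-22.6, -29.0).
Distances from that point to each station vs reported:
  Site 0: calculated 24.5 vs reported 34.4 → residual 9.9 km
  Site 1: calculated 75.1 vs reported 75.1 → residual 0.0 km
  Site 2: calculated 55.5 vs reported 55.5 → residual 0.0 km
  Site 3: calculated 42.9 vs reported 42.9 → residual 0.0 km
Site 1, Site 2, Site 3 are mutually consistent (residuals ≈ 0); Site 0 is off by 9.9 km.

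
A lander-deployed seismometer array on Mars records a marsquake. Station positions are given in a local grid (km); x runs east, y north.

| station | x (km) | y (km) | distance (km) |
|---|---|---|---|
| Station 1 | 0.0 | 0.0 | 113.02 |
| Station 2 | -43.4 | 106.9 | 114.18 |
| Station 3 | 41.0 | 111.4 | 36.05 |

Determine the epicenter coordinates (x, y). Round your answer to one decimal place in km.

Circle about each station: x² + y² = 113.02²; (x + 43.4)² + (y − 106.9)² = 114.18²; (x − 41.0)² + (y − 111.4)² = 36.05².
Subtracting the Station 1 equation from the Station 2 and Station 3 equations removes the quadratic terms:
-86.8 x + 213.8 y = 13047.62
82.0 x + 222.8 y = 25564.88
Solving the 2×2 system: x ≈ 69.4, y ≈ 89.2 km.

x ≈ 69.4 km, y ≈ 89.2 km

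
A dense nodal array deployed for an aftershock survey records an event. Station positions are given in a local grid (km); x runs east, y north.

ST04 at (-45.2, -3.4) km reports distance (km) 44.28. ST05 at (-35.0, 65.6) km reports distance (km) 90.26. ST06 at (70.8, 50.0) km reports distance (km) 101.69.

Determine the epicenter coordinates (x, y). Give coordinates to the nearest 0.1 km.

(-3.8, -19.1)

Circle about each station: (x + 45.2)² + (y + 3.4)² = 44.28²; (x + 35.0)² + (y − 65.6)² = 90.26²; (x − 70.8)² + (y − 50.0)² = 101.69².
Subtracting pairs of circle equations eliminates x²+y² and gives linear equations (the radical axes):
20.4 x + 138.0 y = -2712.39
232.0 x + 106.8 y = -2922.10
Solving the 2×2 system: x ≈ -3.8, y ≈ -19.1 km.
Check against ST04 (with the unrounded x, y): √((x + 45.2)²+(y + 3.4)²) = 44.27 ≈ 44.28 km. ✓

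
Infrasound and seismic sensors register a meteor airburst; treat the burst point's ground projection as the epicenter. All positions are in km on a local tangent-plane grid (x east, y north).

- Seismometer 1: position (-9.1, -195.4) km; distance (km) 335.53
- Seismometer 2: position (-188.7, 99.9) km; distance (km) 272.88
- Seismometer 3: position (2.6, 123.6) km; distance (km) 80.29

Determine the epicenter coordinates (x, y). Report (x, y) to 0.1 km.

Circle about each station: (x + 9.1)² + (y + 195.4)² = 335.53²; (x + 188.7)² + (y − 99.9)² = 272.88²; (x − 2.6)² + (y − 123.6)² = 80.29².
Subtracting the Seismometer 1 equation from the Seismometer 2 and Seismometer 3 equations removes the quadratic terms:
-359.2 x + 590.6 y = 45440.62
23.4 x + 638.0 y = 83153.65
Solving the 2×2 system: x ≈ 82.8, y ≈ 127.3 km.
Check against Seismometer 1 (with the unrounded x, y): √((x + 9.1)²+(y + 195.4)²) = 335.53 ≈ 335.53 km. ✓

x ≈ 82.8 km, y ≈ 127.3 km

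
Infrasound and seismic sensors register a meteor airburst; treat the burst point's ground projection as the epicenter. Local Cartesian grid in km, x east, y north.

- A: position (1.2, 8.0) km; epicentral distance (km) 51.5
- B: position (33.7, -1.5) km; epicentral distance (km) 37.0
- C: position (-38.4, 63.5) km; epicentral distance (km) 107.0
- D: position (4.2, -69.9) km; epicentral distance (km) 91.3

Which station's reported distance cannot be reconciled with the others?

B

Solve using three stations at a time. Using A, C, D (subtract circle equations pairwise → linear system) gives (x, y) ≈ (52.8, 7.5).
Distances from that point to each station vs reported:
  A: calculated 51.6 vs reported 51.5 → residual 0.1 km
  B: calculated 21.1 vs reported 37.0 → residual 15.9 km
  C: calculated 107.1 vs reported 107.0 → residual 0.1 km
  D: calculated 91.4 vs reported 91.3 → residual 0.1 km
A, C, D are mutually consistent (residuals ≈ 0); B is off by 15.9 km.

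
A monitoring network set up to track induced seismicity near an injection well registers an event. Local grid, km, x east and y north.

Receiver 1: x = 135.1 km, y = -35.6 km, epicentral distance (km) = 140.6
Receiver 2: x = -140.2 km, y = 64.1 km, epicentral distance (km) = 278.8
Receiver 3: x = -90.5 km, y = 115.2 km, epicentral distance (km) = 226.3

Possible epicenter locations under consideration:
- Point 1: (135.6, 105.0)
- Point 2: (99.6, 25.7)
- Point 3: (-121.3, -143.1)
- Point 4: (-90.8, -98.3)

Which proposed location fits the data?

Point 1

For each candidate, compare |candidate − station| to the reported distance:
Point 1: residuals Receiver 1 0.0, Receiver 2 0.0, Receiver 3 0.0 → max 0.0 km
Point 2: residuals Receiver 1 69.8, Receiver 2 35.9, Receiver 3 16.2 → max 69.8 km
Point 3: residuals Receiver 1 137.4, Receiver 2 70.7, Receiver 3 33.8 → max 137.4 km
Point 4: residuals Receiver 1 93.8, Receiver 2 109.1, Receiver 3 12.8 → max 109.1 km
Only Point 1 has all residuals ≈ 0.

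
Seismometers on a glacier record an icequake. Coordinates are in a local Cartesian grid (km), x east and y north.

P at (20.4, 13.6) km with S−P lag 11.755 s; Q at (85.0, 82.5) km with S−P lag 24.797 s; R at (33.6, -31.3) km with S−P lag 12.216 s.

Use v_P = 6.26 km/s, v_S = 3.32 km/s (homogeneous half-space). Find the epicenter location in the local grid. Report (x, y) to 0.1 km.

(-52.6, -26.1)

Distance from S−P lag: d = Δt · v_P v_S / (v_P − v_S) = Δt · (6.26·3.32)/(6.26−3.32) ≈ 7.0691·Δt.
So d_P = 83.10, d_Q = 175.29, d_R = 86.36 km.
Circle about each station: (x − 20.4)² + (y − 13.6)² = 83.10²; (x − 85.0)² + (y − 82.5)² = 175.29²; (x − 33.6)² + (y + 31.3)² = 86.36².
Subtracting pairs of circle equations eliminates x²+y² and gives linear equations (the radical axes):
129.2 x + 137.8 y = -10390.84
26.4 x − 89.8 y = 955.09
Solving the 2×2 system: x ≈ -52.6, y ≈ -26.1 km.
Check against P (with the unrounded x, y): √((x − 20.4)²+(y − 13.6)²) = 83.09 ≈ 83.10 km. ✓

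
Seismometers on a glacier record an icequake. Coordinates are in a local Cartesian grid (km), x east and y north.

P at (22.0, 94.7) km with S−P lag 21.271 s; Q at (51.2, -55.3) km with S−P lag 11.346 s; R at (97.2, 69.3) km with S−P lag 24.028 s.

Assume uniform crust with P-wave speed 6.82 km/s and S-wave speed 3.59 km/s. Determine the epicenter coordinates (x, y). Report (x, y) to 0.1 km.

x ≈ -34.8 km, y ≈ -56.2 km

Distance from S−P lag: d = Δt · v_P v_S / (v_P − v_S) = Δt · (6.82·3.59)/(6.82−3.59) ≈ 7.5801·Δt.
So d_P = 161.24, d_Q = 86.00, d_R = 182.14 km.
Circle about each station: (x − 22.0)² + (y − 94.7)² = 161.24²; (x − 51.2)² + (y + 55.3)² = 86.00²; (x − 97.2)² + (y − 69.3)² = 182.14².
Subtracting the P equation from the Q and R equations removes the quadratic terms:
58.4 x − 300.0 y = 14829.78
150.4 x − 50.8 y = -2378.40
Solving the 2×2 system: x ≈ -34.8, y ≈ -56.2 km.
Check against P (with the unrounded x, y): √((x − 22.0)²+(y − 94.7)²) = 161.24 ≈ 161.24 km. ✓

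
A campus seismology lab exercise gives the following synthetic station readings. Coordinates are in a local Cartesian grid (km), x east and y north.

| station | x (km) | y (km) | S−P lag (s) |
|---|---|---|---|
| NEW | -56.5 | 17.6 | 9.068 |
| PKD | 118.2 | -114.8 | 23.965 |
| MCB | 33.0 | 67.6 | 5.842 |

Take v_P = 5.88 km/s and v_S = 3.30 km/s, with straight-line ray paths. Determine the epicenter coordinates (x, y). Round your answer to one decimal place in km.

Distance from S−P lag: d = Δt · v_P v_S / (v_P − v_S) = Δt · (5.88·3.30)/(5.88−3.30) ≈ 7.5209·Δt.
So d_NEW = 68.20, d_PKD = 180.24, d_MCB = 43.94 km.
Circle about each station: (x + 56.5)² + (y − 17.6)² = 68.20²; (x − 118.2)² + (y + 114.8)² = 180.24²; (x − 33.0)² + (y − 67.6)² = 43.94².
Subtracting pairs of circle equations eliminates x²+y² and gives linear equations (the radical axes):
349.4 x − 264.8 y = -4186.95
179.0 x + 100.0 y = 4877.27
Solving the 2×2 system: x ≈ 10.6, y ≈ 29.8 km.
Check against NEW (with the unrounded x, y): √((x + 56.5)²+(y − 17.6)²) = 68.20 ≈ 68.20 km. ✓

(10.6, 29.8)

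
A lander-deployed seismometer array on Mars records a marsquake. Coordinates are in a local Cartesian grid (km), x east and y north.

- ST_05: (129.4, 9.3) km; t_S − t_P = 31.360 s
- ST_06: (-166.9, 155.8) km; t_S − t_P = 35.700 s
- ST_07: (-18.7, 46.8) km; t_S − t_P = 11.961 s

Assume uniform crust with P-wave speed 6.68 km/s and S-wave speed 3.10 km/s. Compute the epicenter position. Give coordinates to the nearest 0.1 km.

x ≈ -50.4 km, y ≈ -14.7 km

Distance from S−P lag: d = Δt · v_P v_S / (v_P − v_S) = Δt · (6.68·3.10)/(6.68−3.10) ≈ 5.7844·Δt.
So d_ST_05 = 181.40, d_ST_06 = 206.50, d_ST_07 = 69.19 km.
Circle about each station: (x − 129.4)² + (y − 9.3)² = 181.40²; (x + 166.9)² + (y − 155.8)² = 206.50²; (x + 18.7)² + (y − 46.8)² = 69.19².
Subtracting the ST_05 equation from the ST_06 and ST_07 equations removes the quadratic terms:
-592.6 x + 293.0 y = 25562.11
-296.2 x + 75.0 y = 13827.78
Solving the 2×2 system: x ≈ -50.4, y ≈ -14.7 km.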